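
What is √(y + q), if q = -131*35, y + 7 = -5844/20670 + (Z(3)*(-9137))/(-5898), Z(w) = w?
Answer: I*√210442938693902330/6772870 ≈ 67.732*I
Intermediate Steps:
y = -17848009/6772870 (y = -7 + (-5844/20670 + (3*(-9137))/(-5898)) = -7 + (-5844*1/20670 - 27411*(-1/5898)) = -7 + (-974/3445 + 9137/1966) = -7 + 29562081/6772870 = -17848009/6772870 ≈ -2.6352)
q = -4585
√(y + q) = √(-17848009/6772870 - 4585) = √(-31071456959/6772870) = I*√210442938693902330/6772870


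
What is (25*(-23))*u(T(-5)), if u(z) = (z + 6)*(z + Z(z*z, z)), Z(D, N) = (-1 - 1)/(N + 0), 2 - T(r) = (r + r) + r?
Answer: -3795575/17 ≈ -2.2327e+5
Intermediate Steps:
T(r) = 2 - 3*r (T(r) = 2 - ((r + r) + r) = 2 - (2*r + r) = 2 - 3*r)
Z(D, N) = -2/N
u(z) = (6 + z)*(z - 2/z) (u(z) = (z + 6)*(z - 2/z) = (6 + z)*(z - 2/z))
(25*(-23))*u(T(-5)) = (25*(-23))*(-2 + (2 - 3*(-5))² - 12/(2 - 3*(-5)) + 6*(2 - 3*(-5))) = -575*(-2 + (2 + 15)² - 12/(2 + 15) + 6*(2 + 15)) = -575*(-2 + 17² - 12/17 + 6*17) = -575*(-2 + 289 - 12*1/17 + 102) = -575*(-2 + 289 - 12/17 + 102) = -575*6601/17 = -3795575/17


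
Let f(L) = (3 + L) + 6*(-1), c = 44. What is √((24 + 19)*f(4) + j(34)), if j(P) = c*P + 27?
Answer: 3*√174 ≈ 39.573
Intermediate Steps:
j(P) = 27 + 44*P (j(P) = 44*P + 27 = 27 + 44*P)
f(L) = -3 + L (f(L) = (3 + L) - 6 = -3 + L)
√((24 + 19)*f(4) + j(34)) = √((24 + 19)*(-3 + 4) + (27 + 44*34)) = √(43*1 + (27 + 1496)) = √(43 + 1523) = √1566 = 3*√174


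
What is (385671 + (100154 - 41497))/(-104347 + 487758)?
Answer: 444328/383411 ≈ 1.1589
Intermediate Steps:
(385671 + (100154 - 41497))/(-104347 + 487758) = (385671 + 58657)/383411 = 444328*(1/383411) = 444328/383411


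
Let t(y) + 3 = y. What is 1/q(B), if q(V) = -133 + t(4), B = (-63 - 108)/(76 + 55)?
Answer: -1/132 ≈ -0.0075758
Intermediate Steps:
B = -171/131 ≈ -1.3053
t(y) = -3 + y
q(V) = -132 (q(V) = -133 + (-3 + 4) = -133 + 1 = -132)
1/q(B) = 1/(-132) = -1/132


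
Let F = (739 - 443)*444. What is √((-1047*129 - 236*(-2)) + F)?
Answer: I*√3167 ≈ 56.276*I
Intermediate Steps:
F = 131424 (F = 296*444 = 131424)
√((-1047*129 - 236*(-2)) + F) = √((-1047*129 - 236*(-2)) + 131424) = √((-135063 + 472) + 131424) = √(-134591 + 131424) = √(-3167) = I*√3167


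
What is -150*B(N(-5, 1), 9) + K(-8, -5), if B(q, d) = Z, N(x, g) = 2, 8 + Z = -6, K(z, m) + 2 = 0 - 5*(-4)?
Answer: 2118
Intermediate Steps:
K(z, m) = 18 (K(z, m) = -2 + (0 - 5*(-4)) = -2 + (0 + 20) = -2 + 20 = 18)
Z = -14 (Z = -8 - 6 = -14)
B(q, d) = -14
-150*B(N(-5, 1), 9) + K(-8, -5) = -150*(-14) + 18 = 2100 + 18 = 2118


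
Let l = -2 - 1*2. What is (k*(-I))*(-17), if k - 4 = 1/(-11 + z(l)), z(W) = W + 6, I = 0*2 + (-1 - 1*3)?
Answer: -2380/9 ≈ -264.44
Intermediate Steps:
l = -4 (l = -2 - 2 = -4)
I = -4 (I = 0 + (-1 - 3) = 0 - 4 = -4)
z(W) = 6 + W
k = 35/9 (k = 4 + 1/(-11 + (6 - 4)) = 4 + 1/(-11 + 2) = 4 + 1/(-9) = 4 - ⅑ = 35/9 ≈ 3.8889)
(k*(-I))*(-17) = (35*(-1*(-4))/9)*(-17) = ((35/9)*4)*(-17) = (140/9)*(-17) = -2380/9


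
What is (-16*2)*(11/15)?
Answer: -352/15 ≈ -23.467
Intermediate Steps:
(-16*2)*(11/15) = -352/15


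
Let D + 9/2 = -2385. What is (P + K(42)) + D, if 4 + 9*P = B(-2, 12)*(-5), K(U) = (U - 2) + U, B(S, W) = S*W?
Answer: -41303/18 ≈ -2294.6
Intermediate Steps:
K(U) = -2 + 2*U (K(U) = (-2 + U) + U = -2 + 2*U)
D = -4779/2 (D = -9/2 - 2385 = -4779/2 ≈ -2389.5)
P = 116/9 (P = -4/9 + (-2*12*(-5))/9 = -4/9 + (-24*(-5))/9 = -4/9 + (⅑)*120 = -4/9 + 40/3 = 116/9 ≈ 12.889)
(P + K(42)) + D = (116/9 + (-2 + 2*42)) - 4779/2 = (116/9 + (-2 + 84)) - 4779/2 = (116/9 + 82) - 4779/2 = 854/9 - 4779/2 = -41303/18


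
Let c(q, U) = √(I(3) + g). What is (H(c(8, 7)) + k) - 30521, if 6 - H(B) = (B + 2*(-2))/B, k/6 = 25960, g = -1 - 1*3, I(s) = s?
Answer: 125244 - 4*I ≈ 1.2524e+5 - 4.0*I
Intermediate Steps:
g = -4 (g = -1 - 3 = -4)
k = 155760 (k = 6*25960 = 155760)
c(q, U) = I (c(q, U) = √(3 - 4) = √(-1) = I)
H(B) = 6 - (-4 + B)/B (H(B) = 6 - (B + 2*(-2))/B = 6 - (B - 4)/B = 6 - (-4 + B)/B)
(H(c(8, 7)) + k) - 30521 = ((5 + 4/I) + 155760) - 30521 = ((5 + 4*(-I)) + 155760) - 30521 = ((5 - 4*I) + 155760) - 30521 = (155765 - 4*I) - 30521 = 125244 - 4*I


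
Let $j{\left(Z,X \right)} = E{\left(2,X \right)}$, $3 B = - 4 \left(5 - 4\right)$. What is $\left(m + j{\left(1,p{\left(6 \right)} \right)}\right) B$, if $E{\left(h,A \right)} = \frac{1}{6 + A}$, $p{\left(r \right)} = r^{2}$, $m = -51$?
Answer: $\frac{4282}{63} \approx 67.968$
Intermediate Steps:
$B = - \frac{4}{3}$ ($B = \frac{\left(-4\right) \left(5 - 4\right)}{3} = \frac{\left(-4\right) 1}{3} = \frac{1}{3} \left(-4\right) = - \frac{4}{3} \approx -1.3333$)
$j{\left(Z,X \right)} = \frac{1}{6 + X}$
$\left(m + j{\left(1,p{\left(6 \right)} \right)}\right) B = \left(-51 + \frac{1}{6 + 6^{2}}\right) \left(- \frac{4}{3}\right) = \left(-51 + \frac{1}{6 + 36}\right) \left(- \frac{4}{3}\right) = \left(-51 + \frac{1}{42}\right) \left(- \frac{4}{3}\right) = \left(- \frac{2141}{42}\right) \left(- \frac{4}{3}\right) = \frac{4282}{63}$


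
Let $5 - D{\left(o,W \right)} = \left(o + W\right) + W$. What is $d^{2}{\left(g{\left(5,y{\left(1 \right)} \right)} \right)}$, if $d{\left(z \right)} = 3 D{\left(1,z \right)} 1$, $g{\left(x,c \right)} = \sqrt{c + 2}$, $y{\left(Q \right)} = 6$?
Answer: $432 - 288 \sqrt{2} \approx 24.706$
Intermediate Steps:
$g{\left(x,c \right)} = \sqrt{2 + c}$
$D{\left(o,W \right)} = 5 - o - 2 W$ ($D{\left(o,W \right)} = 5 - \left(\left(o + W\right) + W\right) = 5 - \left(\left(W + o\right) + W\right) = 5 - \left(o + 2 W\right) = 5 - o - 2 W$)
$d{\left(z \right)} = 12 - 6 z$ ($d{\left(z \right)} = 3 \left(5 - 1 - 2 z\right) 1 = 3 \left(4 - 2 z\right) 1 = \left(12 - 6 z\right) 1 = 12 - 6 z$)
$d^{2}{\left(g{\left(5,y{\left(1 \right)} \right)} \right)} = \left(12 - 6 \sqrt{2 + 6}\right)^{2} = \left(12 - 6 \sqrt{8}\right)^{2} = \left(12 - 6 \cdot 2 \sqrt{2}\right)^{2} = \left(12 - 12 \sqrt{2}\right)^{2}$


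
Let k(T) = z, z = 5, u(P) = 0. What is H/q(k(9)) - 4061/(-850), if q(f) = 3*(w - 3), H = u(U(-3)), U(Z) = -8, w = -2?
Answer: 4061/850 ≈ 4.7776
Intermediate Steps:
H = 0
k(T) = 5
q(f) = -15 (q(f) = 3*(-2 - 3) = 3*(-5) = -15)
H/q(k(9)) - 4061/(-850) = 0/(-15) - 4061/(-850) = 0*(-1/15) - 4061*(-1/850) = 0 + 4061/850 = 4061/850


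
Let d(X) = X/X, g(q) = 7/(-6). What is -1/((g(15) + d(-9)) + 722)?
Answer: -6/4331 ≈ -0.0013854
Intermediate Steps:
g(q) = -7/6 (g(q) = 7*(-1/6) = -7/6)
d(X) = 1
-1/((g(15) + d(-9)) + 722) = -1/((-7/6 + 1) + 722) = -1/(-1/6 + 722) = -1/4331/6 = -1*6/4331 = -6/4331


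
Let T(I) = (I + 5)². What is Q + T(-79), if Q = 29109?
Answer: 34585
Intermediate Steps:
T(I) = (5 + I)²
Q + T(-79) = 29109 + (5 - 79)² = 29109 + (-74)² = 29109 + 5476 = 34585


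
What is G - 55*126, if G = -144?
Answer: -7074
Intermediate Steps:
G - 55*126 = -144 - 55*126 = -144 - 6930 = -7074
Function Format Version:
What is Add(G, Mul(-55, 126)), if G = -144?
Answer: -7074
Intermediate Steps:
Add(G, Mul(-55, 126)) = Add(-144, Mul(-55, 126)) = Add(-144, -6930) = -7074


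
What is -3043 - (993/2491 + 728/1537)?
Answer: -219886290/72239 ≈ -3043.9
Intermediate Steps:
-3043 - (993/2491 + 728/1537) = -3043 - 1*63013/72239 = -3043 - 63013/72239 = -219886290/72239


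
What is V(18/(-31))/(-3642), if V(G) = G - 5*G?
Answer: -12/18817 ≈ -0.00063772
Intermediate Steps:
V(G) = -4*G
V(18/(-31))/(-3642) = -72/(-31)/(-3642) = -72*(-1)/31*(-1/3642) = -4*(-18/31)*(-1/3642) = (72/31)*(-1/3642) = -12/18817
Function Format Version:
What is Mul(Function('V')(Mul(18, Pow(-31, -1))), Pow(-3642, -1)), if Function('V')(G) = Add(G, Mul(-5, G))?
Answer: Rational(-12, 18817) ≈ -0.00063772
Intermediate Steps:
Function('V')(G) = Mul(-4, G)
Mul(Function('V')(Mul(18, Pow(-31, -1))), Pow(-3642, -1)) = Mul(Mul(-4, Mul(18, Pow(-31, -1))), Pow(-3642, -1)) = Mul(Mul(-4, Mul(18, Rational(-1, 31))), Rational(-1, 3642)) = Mul(Mul(-4, Rational(-18, 31)), Rational(-1, 3642)) = Mul(Rational(72, 31), Rational(-1, 3642)) = Rational(-12, 18817)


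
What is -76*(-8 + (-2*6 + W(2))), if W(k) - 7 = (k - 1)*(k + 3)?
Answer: 608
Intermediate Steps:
W(k) = 7 + (-1 + k)*(3 + k) (W(k) = 7 + (k - 1)*(k + 3) = 7 + (-1 + k)*(3 + k))
-76*(-8 + (-2*6 + W(2))) = -76*(-8 + (-2*6 + (4 + 2² + 2*2))) = -76*(-8 + (-12 + (4 + 4 + 4))) = -76*(-8 + (-12 + 12)) = -76*(-8 + 0) = -76*(-8) = 608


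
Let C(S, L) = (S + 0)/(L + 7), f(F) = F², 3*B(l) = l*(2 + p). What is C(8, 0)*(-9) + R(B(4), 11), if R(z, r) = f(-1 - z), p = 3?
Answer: 3055/63 ≈ 48.492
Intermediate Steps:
B(l) = 5*l/3 (B(l) = (l*(2 + 3))/3 = (l*5)/3 = (5*l)/3 = 5*l/3)
R(z, r) = (-1 - z)²
C(S, L) = S/(7 + L)
C(8, 0)*(-9) + R(B(4), 11) = (8/(7 + 0))*(-9) + (1 + (5/3)*4)² = (8/7)*(-9) + (1 + 20/3)² = (8*(⅐))*(-9) + (23/3)² = (8/7)*(-9) + 529/9 = -72/7 + 529/9 = 3055/63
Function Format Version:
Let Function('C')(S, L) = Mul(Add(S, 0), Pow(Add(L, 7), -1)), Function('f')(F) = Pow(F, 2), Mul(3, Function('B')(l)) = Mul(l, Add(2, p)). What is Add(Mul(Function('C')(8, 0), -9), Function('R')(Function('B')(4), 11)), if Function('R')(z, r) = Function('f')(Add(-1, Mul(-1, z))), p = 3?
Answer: Rational(3055, 63) ≈ 48.492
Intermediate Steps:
Function('B')(l) = Mul(Rational(5, 3), l) (Function('B')(l) = Mul(Rational(1, 3), Mul(l, Add(2, 3))) = Mul(Rational(1, 3), Mul(l, 5)) = Mul(Rational(1, 3), Mul(5, l)) = Mul(Rational(5, 3), l))
Function('R')(z, r) = Pow(Add(-1, Mul(-1, z)), 2)
Function('C')(S, L) = Mul(S, Pow(Add(7, L), -1))
Add(Mul(Function('C')(8, 0), -9), Function('R')(Function('B')(4), 11)) = Add(Mul(Mul(8, Pow(Add(7, 0), -1)), -9), Pow(Add(1, Mul(Rational(5, 3), 4)), 2)) = Add(Mul(Mul(8, Pow(7, -1)), -9), Pow(Add(1, Rational(20, 3)), 2)) = Add(Mul(Mul(8, Rational(1, 7)), -9), Pow(Rational(23, 3), 2)) = Add(Mul(Rational(8, 7), -9), Rational(529, 9)) = Add(Rational(-72, 7), Rational(529, 9)) = Rational(3055, 63)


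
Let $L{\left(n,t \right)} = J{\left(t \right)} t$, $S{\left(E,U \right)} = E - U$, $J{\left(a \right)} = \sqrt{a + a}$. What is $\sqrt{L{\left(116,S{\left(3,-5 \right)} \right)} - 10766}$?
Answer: $i \sqrt{10734} \approx 103.6 i$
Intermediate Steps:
$J{\left(a \right)} = \sqrt{2} \sqrt{a}$ ($J{\left(a \right)} = \sqrt{2 a} = \sqrt{2} \sqrt{a}$)
$L{\left(n,t \right)} = \sqrt{2} t^{\frac{3}{2}}$ ($L{\left(n,t \right)} = \sqrt{2} \sqrt{t} t = \sqrt{2} t^{\frac{3}{2}}$)
$\sqrt{L{\left(116,S{\left(3,-5 \right)} \right)} - 10766} = \sqrt{\sqrt{2} \left(3 - -5\right)^{\frac{3}{2}} - 10766} = \sqrt{\sqrt{2} \left(3 + 5\right)^{\frac{3}{2}} - 10766} = \sqrt{\sqrt{2} \cdot 8^{\frac{3}{2}} - 10766} = \sqrt{\sqrt{2} \cdot 16 \sqrt{2} - 10766} = \sqrt{32 - 10766} = \sqrt{-10734} = i \sqrt{10734}$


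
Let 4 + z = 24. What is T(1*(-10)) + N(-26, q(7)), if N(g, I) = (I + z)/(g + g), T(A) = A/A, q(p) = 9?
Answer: 23/52 ≈ 0.44231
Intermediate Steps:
z = 20 (z = -4 + 24 = 20)
T(A) = 1
N(g, I) = (20 + I)/(2*g) (N(g, I) = (I + 20)/(g + g) = (20 + I)/((2*g)) = (20 + I)*(1/(2*g)) = (20 + I)/(2*g))
T(1*(-10)) + N(-26, q(7)) = 1 + (½)*(20 + 9)/(-26) = 1 + (½)*(-1/26)*29 = 1 - 29/52 = 23/52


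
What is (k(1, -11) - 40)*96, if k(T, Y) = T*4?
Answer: -3456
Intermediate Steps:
k(T, Y) = 4*T
(k(1, -11) - 40)*96 = (4*1 - 40)*96 = (4 - 40)*96 = -36*96 = -3456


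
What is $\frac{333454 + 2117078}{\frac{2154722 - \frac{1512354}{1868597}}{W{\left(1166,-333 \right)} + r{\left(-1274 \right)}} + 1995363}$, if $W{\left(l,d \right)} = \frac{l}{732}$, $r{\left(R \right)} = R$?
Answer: $\frac{710823768184375468}{578302067674549177} \approx 1.2292$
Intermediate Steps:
$W{\left(l,d \right)} = \frac{l}{732}$ ($W{\left(l,d \right)} = l \frac{1}{732} = \frac{l}{732}$)
$\frac{333454 + 2117078}{\frac{2154722 - \frac{1512354}{1868597}}{W{\left(1166,-333 \right)} + r{\left(-1274 \right)}} + 1995363} = \frac{333454 + 2117078}{\frac{2154722 - \frac{1512354}{1868597}}{\frac{1}{732} \cdot 1166 - 1274} + 1995363} = \frac{2450532}{\frac{2154722 - \frac{1512354}{1868597}}{\frac{583}{366} - 1274} + 1995363} = \frac{2450532}{\frac{2154722 - \frac{1512354}{1868597}}{- \frac{465701}{366}} + 1995363} = \frac{2450532}{\frac{4026305552680}{1868597} \left(- \frac{366}{465701}\right) + 1995363} = \frac{2450532}{- \frac{1473627832280880}{870207491497} + 1995363} = \frac{2450532}{\frac{1734906203023647531}{870207491497}} = 2450532 \cdot \frac{870207491497}{1734906203023647531} = \frac{710823768184375468}{578302067674549177}$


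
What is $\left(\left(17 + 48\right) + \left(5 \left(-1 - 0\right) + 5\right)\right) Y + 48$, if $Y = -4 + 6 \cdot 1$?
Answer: $178$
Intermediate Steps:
$Y = 2$ ($Y = -4 + 6 = 2$)
$\left(\left(17 + 48\right) + \left(5 \left(-1 - 0\right) + 5\right)\right) Y + 48 = \left(\left(17 + 48\right) + \left(5 \left(-1 - 0\right) + 5\right)\right) 2 + 48 = \left(65 + \left(5 \left(-1 + 0\right) + 5\right)\right) 2 + 48 = \left(65 + \left(5 \left(-1\right) + 5\right)\right) 2 + 48 = \left(65 + \left(-5 + 5\right)\right) 2 + 48 = \left(65 + 0\right) 2 + 48 = 65 \cdot 2 + 48 = 130 + 48 = 178$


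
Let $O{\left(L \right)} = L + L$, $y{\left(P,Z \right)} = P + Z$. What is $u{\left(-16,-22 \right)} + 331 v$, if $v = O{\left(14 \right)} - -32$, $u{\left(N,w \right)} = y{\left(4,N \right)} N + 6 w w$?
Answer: $22956$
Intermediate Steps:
$O{\left(L \right)} = 2 L$
$u{\left(N,w \right)} = 6 w^{2} + N \left(4 + N\right)$ ($u{\left(N,w \right)} = \left(4 + N\right) N + 6 w w = N \left(4 + N\right) + 6 w^{2} = 6 w^{2} + N \left(4 + N\right)$)
$v = 60$ ($v = 2 \cdot 14 - -32 = 28 + 32 = 60$)
$u{\left(-16,-22 \right)} + 331 v = \left(6 \left(-22\right)^{2} - 16 \left(4 - 16\right)\right) + 331 \cdot 60 = \left(6 \cdot 484 - -192\right) + 19860 = \left(2904 + 192\right) + 19860 = 3096 + 19860 = 22956$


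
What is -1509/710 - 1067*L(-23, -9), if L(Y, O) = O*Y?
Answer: -156818499/710 ≈ -2.2087e+5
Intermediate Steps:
-1509/710 - 1067*L(-23, -9) = -1509/710 - (-9603)*(-23) = -1509*1/710 - 1067*207 = -1509/710 - 220869 = -156818499/710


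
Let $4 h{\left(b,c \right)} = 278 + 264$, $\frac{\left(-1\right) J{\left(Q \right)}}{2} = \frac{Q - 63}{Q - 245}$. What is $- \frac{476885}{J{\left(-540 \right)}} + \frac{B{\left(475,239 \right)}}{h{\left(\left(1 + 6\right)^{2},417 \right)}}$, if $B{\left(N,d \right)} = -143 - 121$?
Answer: $\frac{101449493707}{326826} \approx 3.1041 \cdot 10^{5}$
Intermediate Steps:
$J{\left(Q \right)} = - \frac{2 \left(-63 + Q\right)}{-245 + Q}$ ($J{\left(Q \right)} = - 2 \frac{Q - 63}{Q - 245} = - 2 \frac{-63 + Q}{-245 + Q} = - \frac{2 \left(-63 + Q\right)}{-245 + Q}$)
$B{\left(N,d \right)} = -264$ ($B{\left(N,d \right)} = -143 - 121 = -264$)
$h{\left(b,c \right)} = \frac{271}{2}$ ($h{\left(b,c \right)} = \frac{278 + 264}{4} = \frac{1}{4} \cdot 542 = \frac{271}{2}$)
$- \frac{476885}{J{\left(-540 \right)}} + \frac{B{\left(475,239 \right)}}{h{\left(\left(1 + 6\right)^{2},417 \right)}} = - \frac{476885}{2 \frac{1}{-245 - 540} \left(63 - -540\right)} - \frac{264}{\frac{271}{2}} = - \frac{476885}{2 \frac{1}{-785} \left(63 + 540\right)} - \frac{528}{271} = - \frac{476885}{2 \left(- \frac{1}{785}\right) 603} - \frac{528}{271} = - \frac{476885}{- \frac{1206}{785}} - \frac{528}{271} = \left(-476885\right) \left(- \frac{785}{1206}\right) - \frac{528}{271} = \frac{374354725}{1206} - \frac{528}{271} = \frac{101449493707}{326826}$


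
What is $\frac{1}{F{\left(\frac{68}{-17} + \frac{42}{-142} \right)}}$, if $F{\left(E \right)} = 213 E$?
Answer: $- \frac{1}{915} \approx -0.0010929$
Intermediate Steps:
$\frac{1}{F{\left(\frac{68}{-17} + \frac{42}{-142} \right)}} = \frac{1}{213 \left(\frac{68}{-17} + \frac{42}{-142}\right)} = \frac{1}{213 \left(68 \left(- \frac{1}{17}\right) + 42 \left(- \frac{1}{142}\right)\right)} = \frac{1}{213 \left(-4 - \frac{21}{71}\right)} = \frac{1}{213 \left(- \frac{305}{71}\right)} = \frac{1}{-915} = - \frac{1}{915}$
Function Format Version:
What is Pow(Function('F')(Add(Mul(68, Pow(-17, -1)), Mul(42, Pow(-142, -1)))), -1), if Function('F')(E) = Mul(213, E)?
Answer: Rational(-1, 915) ≈ -0.0010929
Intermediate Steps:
Pow(Function('F')(Add(Mul(68, Pow(-17, -1)), Mul(42, Pow(-142, -1)))), -1) = Pow(Mul(213, Add(Mul(68, Pow(-17, -1)), Mul(42, Pow(-142, -1)))), -1) = Pow(Mul(213, Add(Mul(68, Rational(-1, 17)), Mul(42, Rational(-1, 142)))), -1) = Pow(Mul(213, Add(-4, Rational(-21, 71))), -1) = Pow(Mul(213, Rational(-305, 71)), -1) = Pow(-915, -1) = Rational(-1, 915)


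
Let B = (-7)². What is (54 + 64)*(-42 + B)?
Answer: 826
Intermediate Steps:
B = 49
(54 + 64)*(-42 + B) = (54 + 64)*(-42 + 49) = 118*7 = 826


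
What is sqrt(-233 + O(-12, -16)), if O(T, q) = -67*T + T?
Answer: sqrt(559) ≈ 23.643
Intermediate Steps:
O(T, q) = -66*T
sqrt(-233 + O(-12, -16)) = sqrt(-233 - 66*(-12)) = sqrt(-233 + 792) = sqrt(559)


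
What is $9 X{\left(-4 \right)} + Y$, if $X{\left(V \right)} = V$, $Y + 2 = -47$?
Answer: $-85$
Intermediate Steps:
$Y = -49$ ($Y = -2 - 47 = -49$)
$9 X{\left(-4 \right)} + Y = 9 \left(-4\right) - 49 = -36 - 49 = -85$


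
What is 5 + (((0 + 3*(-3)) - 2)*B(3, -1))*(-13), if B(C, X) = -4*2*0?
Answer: 5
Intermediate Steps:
B(C, X) = 0 (B(C, X) = -8*0 = 0)
5 + (((0 + 3*(-3)) - 2)*B(3, -1))*(-13) = 5 + (((0 + 3*(-3)) - 2)*0)*(-13) = 5 + (((0 - 9) - 2)*0)*(-13) = 5 + ((-9 - 2)*0)*(-13) = 5 - 11*0*(-13) = 5 + 0*(-13) = 5 + 0 = 5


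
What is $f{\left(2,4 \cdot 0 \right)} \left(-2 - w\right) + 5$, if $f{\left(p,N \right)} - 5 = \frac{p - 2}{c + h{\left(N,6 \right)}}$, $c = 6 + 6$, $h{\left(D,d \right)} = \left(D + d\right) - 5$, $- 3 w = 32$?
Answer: $\frac{145}{3} \approx 48.333$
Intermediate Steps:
$w = - \frac{32}{3}$ ($w = \left(- \frac{1}{3}\right) 32 = - \frac{32}{3} \approx -10.667$)
$h{\left(D,d \right)} = -5 + D + d$
$c = 12$
$f{\left(p,N \right)} = 5 + \frac{-2 + p}{13 + N}$ ($f{\left(p,N \right)} = 5 + \frac{p - 2}{12 + \left(-5 + N + 6\right)} = 5 + \frac{-2 + p}{12 + \left(1 + N\right)} = 5 + \frac{-2 + p}{13 + N}$)
$f{\left(2,4 \cdot 0 \right)} \left(-2 - w\right) + 5 = \frac{63 + 2 + 5 \cdot 4 \cdot 0}{13 + 4 \cdot 0} \left(-2 - - \frac{32}{3}\right) + 5 = \frac{63 + 2 + 5 \cdot 0}{13 + 0} \left(-2 + \frac{32}{3}\right) + 5 = \frac{63 + 2 + 0}{13} \cdot \frac{26}{3} + 5 = \frac{1}{13} \cdot 65 \cdot \frac{26}{3} + 5 = 5 \cdot \frac{26}{3} + 5 = \frac{130}{3} + 5 = \frac{145}{3}$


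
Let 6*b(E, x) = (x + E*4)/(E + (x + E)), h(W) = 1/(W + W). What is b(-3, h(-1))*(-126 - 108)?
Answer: -75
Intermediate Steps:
h(W) = 1/(2*W)
b(E, x) = (x + 4*E)/(6*(x + 2*E)) (b(E, x) = ((x + E*4)/(E + (x + E)))/6 = ((x + 4*E)/(E + (E + x)))/6 = ((x + 4*E)/(x + 2*E))/6 = (x + 4*E)/(6*(x + 2*E)))
b(-3, h(-1))*(-126 - 108) = (((½)/(-1) + 4*(-3))/(6*((½)/(-1) + 2*(-3))))*(-126 - 108) = (((½)*(-1) - 12)/(6*((½)*(-1) - 6)))*(-234) = ((-½ - 12)/(6*(-½ - 6)))*(-234) = ((⅙)*(-25/2)/(-13/2))*(-234) = ((⅙)*(-2/13)*(-25/2))*(-234) = (25/78)*(-234) = -75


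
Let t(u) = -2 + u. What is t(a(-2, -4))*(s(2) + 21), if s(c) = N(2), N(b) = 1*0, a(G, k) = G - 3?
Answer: -147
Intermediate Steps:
a(G, k) = -3 + G
N(b) = 0
s(c) = 0
t(a(-2, -4))*(s(2) + 21) = (-2 + (-3 - 2))*(0 + 21) = (-2 - 5)*21 = -7*21 = -147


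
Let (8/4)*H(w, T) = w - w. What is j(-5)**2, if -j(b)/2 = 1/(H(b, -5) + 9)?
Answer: 4/81 ≈ 0.049383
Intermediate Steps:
H(w, T) = 0 (H(w, T) = (w - w)/2 = (1/2)*0 = 0)
j(b) = -2/9 (j(b) = -2/(0 + 9) = -2/9)
j(-5)**2 = (-2/9)**2 = 4/81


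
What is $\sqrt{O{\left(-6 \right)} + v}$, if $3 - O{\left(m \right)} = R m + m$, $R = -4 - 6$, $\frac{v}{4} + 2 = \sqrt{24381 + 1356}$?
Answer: $\sqrt{-59 + 4 \sqrt{25737}} \approx 24.139$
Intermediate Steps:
$v = -8 + 4 \sqrt{25737}$ ($v = -8 + 4 \sqrt{24381 + 1356} = -8 + 4 \sqrt{25737} \approx 633.71$)
$R = -10$ ($R = -4 - 6 = -10$)
$O{\left(m \right)} = 3 + 9 m$ ($O{\left(m \right)} = 3 - \left(- 10 m + m\right) = 3 - - 9 m = 3 + 9 m$)
$\sqrt{O{\left(-6 \right)} + v} = \sqrt{\left(3 + 9 \left(-6\right)\right) - \left(8 - 4 \sqrt{25737}\right)} = \sqrt{\left(3 - 54\right) - \left(8 - 4 \sqrt{25737}\right)} = \sqrt{-51 - \left(8 - 4 \sqrt{25737}\right)} = \sqrt{-59 + 4 \sqrt{25737}}$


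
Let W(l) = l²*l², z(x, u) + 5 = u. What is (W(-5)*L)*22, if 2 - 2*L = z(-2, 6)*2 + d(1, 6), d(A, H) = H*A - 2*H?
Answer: 41250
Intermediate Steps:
d(A, H) = -2*H + A*H (d(A, H) = A*H - 2*H = -2*H + A*H)
z(x, u) = -5 + u
W(l) = l⁴
L = 3 (L = 1 - ((-5 + 6)*2 + 6*(-2 + 1))/2 = 1 - (1*2 + 6*(-1))/2 = 1 - (2 - 6)/2 = 1 - ½*(-4) = 1 + 2 = 3)
(W(-5)*L)*22 = ((-5)⁴*3)*22 = (625*3)*22 = 1875*22 = 41250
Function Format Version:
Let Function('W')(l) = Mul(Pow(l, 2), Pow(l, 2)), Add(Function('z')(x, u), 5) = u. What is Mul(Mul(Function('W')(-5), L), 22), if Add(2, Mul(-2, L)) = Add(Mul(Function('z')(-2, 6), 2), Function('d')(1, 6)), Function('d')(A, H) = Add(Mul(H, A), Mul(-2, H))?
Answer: 41250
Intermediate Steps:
Function('d')(A, H) = Add(Mul(-2, H), Mul(A, H)) (Function('d')(A, H) = Add(Mul(A, H), Mul(-2, H)) = Add(Mul(-2, H), Mul(A, H)))
Function('z')(x, u) = Add(-5, u)
Function('W')(l) = Pow(l, 4)
L = 3 (L = Add(1, Mul(Rational(-1, 2), Add(Mul(Add(-5, 6), 2), Mul(6, Add(-2, 1))))) = Add(1, Mul(Rational(-1, 2), Add(Mul(1, 2), Mul(6, -1)))) = Add(1, Mul(Rational(-1, 2), Add(2, -6))) = Add(1, Mul(Rational(-1, 2), -4)) = Add(1, 2) = 3)
Mul(Mul(Function('W')(-5), L), 22) = Mul(Mul(Pow(-5, 4), 3), 22) = Mul(Mul(625, 3), 22) = Mul(1875, 22) = 41250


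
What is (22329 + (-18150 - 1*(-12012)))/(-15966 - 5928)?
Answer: -5397/7298 ≈ -0.73952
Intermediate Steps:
(22329 + (-18150 - 1*(-12012)))/(-15966 - 5928) = (22329 + (-18150 + 12012))/(-21894) = (22329 - 6138)*(-1/21894) = 16191*(-1/21894) = -5397/7298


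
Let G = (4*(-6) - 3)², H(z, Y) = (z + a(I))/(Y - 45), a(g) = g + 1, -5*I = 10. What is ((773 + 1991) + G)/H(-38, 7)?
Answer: 132734/39 ≈ 3403.4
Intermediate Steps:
I = -2 (I = -⅕*10 = -2)
a(g) = 1 + g
H(z, Y) = (-1 + z)/(-45 + Y) (H(z, Y) = (z + (1 - 2))/(Y - 45) = (z - 1)/(-45 + Y) = (-1 + z)/(-45 + Y))
G = 729 (G = (-24 - 3)² = (-27)² = 729)
((773 + 1991) + G)/H(-38, 7) = ((773 + 1991) + 729)/(((-1 - 38)/(-45 + 7))) = (2764 + 729)/((-39/(-38))) = 3493/((-1/38*(-39))) = 3493/(39/38) = 3493*(38/39) = 132734/39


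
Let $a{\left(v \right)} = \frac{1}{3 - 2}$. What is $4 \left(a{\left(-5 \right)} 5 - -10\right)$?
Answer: $60$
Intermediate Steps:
$a{\left(v \right)} = 1$ ($a{\left(v \right)} = 1^{-1} = 1$)
$4 \left(a{\left(-5 \right)} 5 - -10\right) = 4 \left(1 \cdot 5 - -10\right) = 4 \left(5 + \left(15 - 5\right)\right) = 4 \left(5 + 10\right) = 4 \cdot 15 = 60$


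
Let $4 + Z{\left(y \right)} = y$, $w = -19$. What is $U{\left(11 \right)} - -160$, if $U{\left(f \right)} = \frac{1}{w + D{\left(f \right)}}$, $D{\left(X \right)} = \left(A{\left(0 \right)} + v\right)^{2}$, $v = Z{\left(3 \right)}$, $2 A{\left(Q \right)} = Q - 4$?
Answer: $\frac{1599}{10} \approx 159.9$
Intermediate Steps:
$Z{\left(y \right)} = -4 + y$
$A{\left(Q \right)} = -2 + \frac{Q}{2}$ ($A{\left(Q \right)} = \frac{Q - 4}{2} = \frac{-4 + Q}{2} = -2 + \frac{Q}{2}$)
$v = -1$ ($v = -4 + 3 = -1$)
$D{\left(X \right)} = 9$ ($D{\left(X \right)} = \left(\left(-2 + \frac{1}{2} \cdot 0\right) - 1\right)^{2} = \left(\left(-2 + 0\right) - 1\right)^{2} = \left(-2 - 1\right)^{2} = \left(-3\right)^{2} = 9$)
$U{\left(f \right)} = - \frac{1}{10}$ ($U{\left(f \right)} = \frac{1}{-19 + 9} = \frac{1}{-10} = - \frac{1}{10}$)
$U{\left(11 \right)} - -160 = - \frac{1}{10} - -160 = - \frac{1}{10} + 160 = \frac{1599}{10}$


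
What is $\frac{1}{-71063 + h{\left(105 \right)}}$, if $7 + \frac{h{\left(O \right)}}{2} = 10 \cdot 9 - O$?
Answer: $- \frac{1}{71107} \approx -1.4063 \cdot 10^{-5}$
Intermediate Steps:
$h{\left(O \right)} = 166 - 2 O$ ($h{\left(O \right)} = -14 + 2 \left(10 \cdot 9 - O\right) = -14 + 2 \left(90 - O\right) = -14 - \left(-180 + 2 O\right) = 166 - 2 O$)
$\frac{1}{-71063 + h{\left(105 \right)}} = \frac{1}{-71063 + \left(166 - 210\right)} = \frac{1}{-71063 - 44} = \frac{1}{-71107} = - \frac{1}{71107}$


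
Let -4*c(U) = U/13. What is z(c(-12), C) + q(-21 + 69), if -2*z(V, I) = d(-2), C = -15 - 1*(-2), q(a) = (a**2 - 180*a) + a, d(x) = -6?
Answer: -6285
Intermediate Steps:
q(a) = a**2 - 179*a
C = -13 (C = -15 + 2 = -13)
c(U) = -U/52 (c(U) = -U/(4*13) = -U/52)
z(V, I) = 3 (z(V, I) = -1/2*(-6) = 3)
z(c(-12), C) + q(-21 + 69) = 3 + (-21 + 69)*(-179 + (-21 + 69)) = 3 + 48*(-179 + 48) = 3 + 48*(-131) = 3 - 6288 = -6285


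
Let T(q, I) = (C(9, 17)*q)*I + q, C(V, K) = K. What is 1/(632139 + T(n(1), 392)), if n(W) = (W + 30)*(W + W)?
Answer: 1/1045369 ≈ 9.5660e-7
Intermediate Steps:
n(W) = 2*W*(30 + W) (n(W) = (30 + W)*(2*W) = 2*W*(30 + W))
T(q, I) = q + 17*I*q (T(q, I) = (17*q)*I + q = 17*I*q + q = q + 17*I*q)
1/(632139 + T(n(1), 392)) = 1/(632139 + (2*1*(30 + 1))*(1 + 17*392)) = 1/(632139 + (2*1*31)*(1 + 6664)) = 1/(632139 + 62*6665) = 1/(632139 + 413230) = 1/1045369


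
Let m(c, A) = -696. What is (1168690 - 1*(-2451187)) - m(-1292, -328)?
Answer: 3620573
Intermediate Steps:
(1168690 - 1*(-2451187)) - m(-1292, -328) = (1168690 - 1*(-2451187)) - 1*(-696) = (1168690 + 2451187) + 696 = 3619877 + 696 = 3620573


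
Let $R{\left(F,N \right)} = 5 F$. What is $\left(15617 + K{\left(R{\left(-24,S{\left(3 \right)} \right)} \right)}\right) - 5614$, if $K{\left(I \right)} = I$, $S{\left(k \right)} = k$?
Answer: $9883$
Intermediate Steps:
$\left(15617 + K{\left(R{\left(-24,S{\left(3 \right)} \right)} \right)}\right) - 5614 = \left(15617 + 5 \left(-24\right)\right) - 5614 = \left(15617 - 120\right) - 5614 = 15497 - 5614 = 9883$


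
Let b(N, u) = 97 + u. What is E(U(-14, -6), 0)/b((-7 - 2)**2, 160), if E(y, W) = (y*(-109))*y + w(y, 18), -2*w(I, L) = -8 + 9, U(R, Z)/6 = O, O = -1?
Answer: -7849/514 ≈ -15.270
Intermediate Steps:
U(R, Z) = -6 (U(R, Z) = 6*(-1) = -6)
w(I, L) = -1/2 (w(I, L) = -(-8 + 9)/2 = -1/2*1 = -1/2)
E(y, W) = -1/2 - 109*y**2 (E(y, W) = (y*(-109))*y - 1/2 = (-109*y)*y - 1/2 = -109*y**2 - 1/2 = -1/2 - 109*y**2)
E(U(-14, -6), 0)/b((-7 - 2)**2, 160) = (-1/2 - 109*(-6)**2)/(97 + 160) = (-1/2 - 109*36)/257 = (-1/2 - 3924)*(1/257) = -7849/2*1/257 = -7849/514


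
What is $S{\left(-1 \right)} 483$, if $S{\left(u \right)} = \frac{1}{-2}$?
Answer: $- \frac{483}{2} \approx -241.5$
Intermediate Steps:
$S{\left(u \right)} = - \frac{1}{2}$
$S{\left(-1 \right)} 483 = \left(- \frac{1}{2}\right) 483 = - \frac{483}{2}$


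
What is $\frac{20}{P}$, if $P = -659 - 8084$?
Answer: $- \frac{20}{8743} \approx -0.0022875$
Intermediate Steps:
$P = -8743$
$\frac{20}{P} = \frac{20}{-8743} = 20 \left(- \frac{1}{8743}\right) = - \frac{20}{8743}$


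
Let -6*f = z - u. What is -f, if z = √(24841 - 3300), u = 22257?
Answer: -7419/2 + √21541/6 ≈ -3685.0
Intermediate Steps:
z = √21541 ≈ 146.77
f = 7419/2 - √21541/6 (f = -(√21541 - 1*22257)/6 = -(√21541 - 22257)/6 = -(-22257 + √21541)/6 = 7419/2 - √21541/6 ≈ 3685.0)
-f = -(7419/2 - √21541/6) = -7419/2 + √21541/6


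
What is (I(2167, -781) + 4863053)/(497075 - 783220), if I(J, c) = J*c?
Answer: -3170626/286145 ≈ -11.080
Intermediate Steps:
(I(2167, -781) + 4863053)/(497075 - 783220) = (2167*(-781) + 4863053)/(497075 - 783220) = (-1692427 + 4863053)/(-286145) = 3170626*(-1/286145) = -3170626/286145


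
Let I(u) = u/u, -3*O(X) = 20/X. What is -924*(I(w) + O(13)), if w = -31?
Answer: -5852/13 ≈ -450.15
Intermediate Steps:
O(X) = -20/(3*X)
I(u) = 1
-924*(I(w) + O(13)) = -924*(1 - 20/3/13) = -924*(1 - 20/3*1/13) = -924*(1 - 20/39) = -924*19/39 = -5852/13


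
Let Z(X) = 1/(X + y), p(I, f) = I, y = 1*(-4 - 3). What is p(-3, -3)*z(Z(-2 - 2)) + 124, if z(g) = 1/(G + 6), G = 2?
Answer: 989/8 ≈ 123.63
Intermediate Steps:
y = -7 (y = 1*(-7) = -7)
Z(X) = 1/(-7 + X) (Z(X) = 1/(X - 7) = 1/(-7 + X))
z(g) = ⅛ (z(g) = 1/(2 + 6) = 1/8 = ⅛)
p(-3, -3)*z(Z(-2 - 2)) + 124 = -3*⅛ + 124 = -3/8 + 124 = 989/8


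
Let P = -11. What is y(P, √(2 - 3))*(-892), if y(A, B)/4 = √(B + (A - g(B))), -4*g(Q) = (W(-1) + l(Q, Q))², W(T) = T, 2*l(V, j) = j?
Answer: -892*√(-173 + 12*I) ≈ -406.66 - 11739.0*I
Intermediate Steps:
l(V, j) = j/2
g(Q) = -(-1 + Q/2)²/4
y(A, B) = 4*√(A + B + (-2 + B)²/16) (y(A, B) = 4*√(B + (A - (-1)*(-2 + B)²/16)) = 4*√(B + (A + (-2 + B)²/16)) = 4*√(A + B + (-2 + B)²/16))
y(P, √(2 - 3))*(-892) = √((-2 + √(2 - 3))² + 16*(-11) + 16*√(2 - 3))*(-892) = √((-2 + √(-1))² - 176 + 16*√(-1))*(-892) = √((-2 + I)² - 176 + 16*I)*(-892) = √(-176 + (-2 + I)² + 16*I)*(-892) = -892*√(-176 + (-2 + I)² + 16*I)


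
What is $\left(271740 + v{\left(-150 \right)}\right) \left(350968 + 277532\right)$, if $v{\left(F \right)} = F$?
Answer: $170694315000$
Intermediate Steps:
$\left(271740 + v{\left(-150 \right)}\right) \left(350968 + 277532\right) = \left(271740 - 150\right) \left(350968 + 277532\right) = 271590 \cdot 628500 = 170694315000$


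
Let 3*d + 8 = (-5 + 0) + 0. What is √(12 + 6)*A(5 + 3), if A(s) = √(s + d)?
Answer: √66 ≈ 8.1240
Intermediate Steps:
d = -13/3 (d = -8/3 + ((-5 + 0) + 0)/3 = -8/3 + (-5 + 0)/3 = -8/3 + (⅓)*(-5) = -8/3 - 5/3 = -13/3 ≈ -4.3333)
A(s) = √(-13/3 + s) (A(s) = √(s - 13/3) = √(-13/3 + s))
√(12 + 6)*A(5 + 3) = √(12 + 6)*(√(-39 + 9*(5 + 3))/3) = √18*(√(-39 + 9*8)/3) = (3*√2)*(√(-39 + 72)/3) = (3*√2)*(√33/3) = √66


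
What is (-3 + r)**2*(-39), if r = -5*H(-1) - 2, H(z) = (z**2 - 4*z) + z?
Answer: -24375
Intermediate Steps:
H(z) = z**2 - 3*z
r = -22 (r = -(-5)*(-3 - 1) - 2 = -(-5)*(-4) - 2 = -5*4 - 2 = -20 - 2 = -22)
(-3 + r)**2*(-39) = (-3 - 22)**2*(-39) = (-25)**2*(-39) = 625*(-39) = -24375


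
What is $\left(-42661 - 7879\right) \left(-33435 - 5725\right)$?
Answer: $1979146400$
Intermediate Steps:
$\left(-42661 - 7879\right) \left(-33435 - 5725\right) = - 50540 \left(-33435 - 5725\right) = \left(-50540\right) \left(-39160\right) = 1979146400$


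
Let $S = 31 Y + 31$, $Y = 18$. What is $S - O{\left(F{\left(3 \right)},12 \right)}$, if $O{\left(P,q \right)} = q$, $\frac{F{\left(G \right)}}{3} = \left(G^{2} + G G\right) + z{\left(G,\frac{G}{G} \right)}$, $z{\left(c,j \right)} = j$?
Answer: $577$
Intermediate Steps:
$F{\left(G \right)} = 3 + 6 G^{2}$ ($F{\left(G \right)} = 3 \left(\left(G^{2} + G G\right) + \frac{G}{G}\right) = 3 \left(\left(G^{2} + G^{2}\right) + 1\right) = 3 \left(2 G^{2} + 1\right) = 3 \left(1 + 2 G^{2}\right) = 3 + 6 G^{2}$)
$S = 589$ ($S = 31 \cdot 18 + 31 = 558 + 31 = 589$)
$S - O{\left(F{\left(3 \right)},12 \right)} = 589 - 12 = 577$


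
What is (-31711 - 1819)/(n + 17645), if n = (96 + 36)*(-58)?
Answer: -4790/1427 ≈ -3.3567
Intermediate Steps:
n = -7656 (n = 132*(-58) = -7656)
(-31711 - 1819)/(n + 17645) = (-31711 - 1819)/(-7656 + 17645) = -33530/9989 = -33530*1/9989 = -4790/1427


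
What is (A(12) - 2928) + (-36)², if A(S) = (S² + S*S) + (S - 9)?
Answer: -1341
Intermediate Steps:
A(S) = -9 + S + 2*S² (A(S) = (S² + S²) + (-9 + S) = 2*S² + (-9 + S) = -9 + S + 2*S²)
(A(12) - 2928) + (-36)² = ((-9 + 12 + 2*12²) - 2928) + (-36)² = ((-9 + 12 + 2*144) - 2928) + 1296 = ((-9 + 12 + 288) - 2928) + 1296 = (291 - 2928) + 1296 = -2637 + 1296 = -1341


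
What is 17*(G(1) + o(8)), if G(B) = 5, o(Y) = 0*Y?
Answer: 85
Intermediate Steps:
o(Y) = 0
17*(G(1) + o(8)) = 17*(5 + 0) = 17*5 = 85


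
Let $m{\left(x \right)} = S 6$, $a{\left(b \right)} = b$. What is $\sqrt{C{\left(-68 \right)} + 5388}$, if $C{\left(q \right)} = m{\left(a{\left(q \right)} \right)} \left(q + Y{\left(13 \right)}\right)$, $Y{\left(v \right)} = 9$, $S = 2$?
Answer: $6 \sqrt{130} \approx 68.411$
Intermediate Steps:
$m{\left(x \right)} = 12$ ($m{\left(x \right)} = 2 \cdot 6 = 12$)
$C{\left(q \right)} = 108 + 12 q$ ($C{\left(q \right)} = 12 \left(q + 9\right) = 12 \left(9 + q\right) = 108 + 12 q$)
$\sqrt{C{\left(-68 \right)} + 5388} = \sqrt{\left(108 + 12 \left(-68\right)\right) + 5388} = \sqrt{\left(108 - 816\right) + 5388} = \sqrt{-708 + 5388} = \sqrt{4680} = 6 \sqrt{130}$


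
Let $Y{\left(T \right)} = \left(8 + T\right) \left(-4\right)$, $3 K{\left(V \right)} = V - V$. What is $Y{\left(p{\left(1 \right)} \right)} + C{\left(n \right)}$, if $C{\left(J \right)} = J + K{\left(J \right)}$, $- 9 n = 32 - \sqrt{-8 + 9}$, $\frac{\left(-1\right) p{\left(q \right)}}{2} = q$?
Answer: $- \frac{247}{9} \approx -27.444$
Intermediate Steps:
$p{\left(q \right)} = - 2 q$
$K{\left(V \right)} = 0$ ($K{\left(V \right)} = \frac{V - V}{3} = \frac{1}{3} \cdot 0 = 0$)
$n = - \frac{31}{9}$ ($n = - \frac{32 - \sqrt{-8 + 9}}{9} = - \frac{32 - \sqrt{1}}{9} = - \frac{32 - 1}{9} = \left(- \frac{1}{9}\right) 31 = - \frac{31}{9} \approx -3.4444$)
$C{\left(J \right)} = J$ ($C{\left(J \right)} = J + 0 = J$)
$Y{\left(T \right)} = -32 - 4 T$
$Y{\left(p{\left(1 \right)} \right)} + C{\left(n \right)} = \left(-32 - 4 \left(\left(-2\right) 1\right)\right) - \frac{31}{9} = \left(-32 - -8\right) - \frac{31}{9} = \left(-32 + 8\right) - \frac{31}{9} = -24 - \frac{31}{9} = - \frac{247}{9}$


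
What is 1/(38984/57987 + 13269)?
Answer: 57987/769468487 ≈ 7.5360e-5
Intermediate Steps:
1/(38984/57987 + 13269) = 1/(769468487/57987) = 57987/769468487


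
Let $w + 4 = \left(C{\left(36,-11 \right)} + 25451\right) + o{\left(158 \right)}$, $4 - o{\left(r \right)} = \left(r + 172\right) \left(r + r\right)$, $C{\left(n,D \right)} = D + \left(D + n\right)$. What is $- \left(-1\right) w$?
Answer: $-78815$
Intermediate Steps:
$C{\left(n,D \right)} = n + 2 D$
$o{\left(r \right)} = 4 - 2 r \left(172 + r\right)$ ($o{\left(r \right)} = 4 - \left(r + 172\right) \left(r + r\right) = 4 - \left(172 + r\right) 2 r = 4 - 2 r \left(172 + r\right)$)
$w = -78815$ ($w = -4 + \left(\left(\left(36 + 2 \left(-11\right)\right) + 25451\right) - \left(54348 + 49928\right)\right) = -4 + \left(\left(\left(36 - 22\right) + 25451\right) - 104276\right) = -4 + \left(\left(14 + 25451\right) - 104276\right) = -4 + \left(25465 - 104276\right) = -4 - 78811 = -78815$)
$- \left(-1\right) w = - \left(-1\right) \left(-78815\right) = \left(-1\right) 78815 = -78815$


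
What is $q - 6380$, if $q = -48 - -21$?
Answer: $-6407$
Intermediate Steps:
$q = -27$ ($q = -48 + 21 = -27$)
$q - 6380 = -27 - 6380 = -6407$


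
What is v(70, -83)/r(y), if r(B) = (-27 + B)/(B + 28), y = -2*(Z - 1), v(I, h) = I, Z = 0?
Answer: -84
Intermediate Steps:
y = 2 (y = -2*(0 - 1) = -2*(-1) = 2)
r(B) = (-27 + B)/(28 + B)
v(70, -83)/r(y) = 70/(((-27 + 2)/(28 + 2))) = 70/((-25/30)) = 70/(((1/30)*(-25))) = 70/(-⅚) = 70*(-6/5) = -84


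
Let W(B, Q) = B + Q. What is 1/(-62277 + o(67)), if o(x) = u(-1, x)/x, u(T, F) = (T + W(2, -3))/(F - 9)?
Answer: -1943/121004212 ≈ -1.6057e-5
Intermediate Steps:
u(T, F) = (-1 + T)/(-9 + F) (u(T, F) = (T + (2 - 3))/(F - 9) = (T - 1)/(-9 + F) = (-1 + T)/(-9 + F))
o(x) = -2/(x*(-9 + x)) (o(x) = ((-1 - 1)/(-9 + x))/x = (-2/(-9 + x))/x = -2/(x*(-9 + x)))
1/(-62277 + o(67)) = 1/(-62277 - 2/(67*(-9 + 67))) = 1/(-62277 - 2*1/67/58) = 1/(-62277 - 2*1/67*1/58) = 1/(-62277 - 1/1943) = 1/(-121004212/1943) = -1943/121004212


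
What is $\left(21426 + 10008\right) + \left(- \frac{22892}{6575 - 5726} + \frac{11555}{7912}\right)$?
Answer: $\frac{210979919683}{6717288} \approx 31409.0$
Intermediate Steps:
$\left(21426 + 10008\right) + \left(- \frac{22892}{6575 - 5726} + \frac{11555}{7912}\right) = 31434 + \left(- \frac{22892}{849} + 11555 \cdot \frac{1}{7912}\right) = 31434 + \left(\left(-22892\right) \frac{1}{849} + \frac{11555}{7912}\right) = 31434 + \left(- \frac{22892}{849} + \frac{11555}{7912}\right) = 31434 - \frac{171311309}{6717288} = \frac{210979919683}{6717288}$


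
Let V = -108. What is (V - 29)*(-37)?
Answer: 5069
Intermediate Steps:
(V - 29)*(-37) = (-108 - 29)*(-37) = -137*(-37) = 5069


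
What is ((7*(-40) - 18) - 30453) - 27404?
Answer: -58155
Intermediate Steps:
((7*(-40) - 18) - 30453) - 27404 = ((-280 - 18) - 30453) - 27404 = (-298 - 30453) - 27404 = -30751 - 27404 = -58155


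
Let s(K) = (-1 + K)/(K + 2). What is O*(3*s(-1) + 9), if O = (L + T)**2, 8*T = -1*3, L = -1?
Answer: 363/64 ≈ 5.6719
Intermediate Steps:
T = -3/8 (T = (-1*3)/8 = (1/8)*(-3) = -3/8 ≈ -0.37500)
s(K) = (-1 + K)/(2 + K)
O = 121/64 (O = (-1 - 3/8)**2 = (-11/8)**2 = 121/64 ≈ 1.8906)
O*(3*s(-1) + 9) = 121*(3*((-1 - 1)/(2 - 1)) + 9)/64 = 121*(3*(-2/1) + 9)/64 = 121*(3*(1*(-2)) + 9)/64 = 121*(3*(-2) + 9)/64 = 121*(-6 + 9)/64 = (121/64)*3 = 363/64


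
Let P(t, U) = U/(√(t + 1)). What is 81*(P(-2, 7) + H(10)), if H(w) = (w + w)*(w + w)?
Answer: 32400 - 567*I ≈ 32400.0 - 567.0*I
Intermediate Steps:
P(t, U) = U/√(1 + t) (P(t, U) = U/(√(1 + t)) = U/√(1 + t))
H(w) = 4*w² (H(w) = (2*w)*(2*w) = 4*w²)
81*(P(-2, 7) + H(10)) = 81*(7/√(1 - 2) + 4*10²) = 81*(7/√(-1) + 4*100) = 81*(7*(-I) + 400) = 81*(-7*I + 400) = 81*(400 - 7*I) = 32400 - 567*I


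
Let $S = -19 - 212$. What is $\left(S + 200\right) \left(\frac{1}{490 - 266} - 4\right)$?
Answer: $\frac{27745}{224} \approx 123.86$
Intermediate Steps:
$S = -231$
$\left(S + 200\right) \left(\frac{1}{490 - 266} - 4\right) = \left(-231 + 200\right) \left(\frac{1}{490 - 266} - 4\right) = - 31 \left(\frac{1}{224} - 4\right) = \left(-31\right) \left(- \frac{895}{224}\right) = \frac{27745}{224}$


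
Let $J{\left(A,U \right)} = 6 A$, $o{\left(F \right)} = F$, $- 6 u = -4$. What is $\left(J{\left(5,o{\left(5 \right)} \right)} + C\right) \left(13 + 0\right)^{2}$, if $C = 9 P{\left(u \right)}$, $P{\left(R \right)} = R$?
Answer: $6084$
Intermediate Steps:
$u = \frac{2}{3}$ ($u = \left(- \frac{1}{6}\right) \left(-4\right) = \frac{2}{3} \approx 0.66667$)
$C = 6$ ($C = 9 \cdot \frac{2}{3} = 6$)
$\left(J{\left(5,o{\left(5 \right)} \right)} + C\right) \left(13 + 0\right)^{2} = \left(6 \cdot 5 + 6\right) \left(13 + 0\right)^{2} = \left(30 + 6\right) 13^{2} = 36 \cdot 169 = 6084$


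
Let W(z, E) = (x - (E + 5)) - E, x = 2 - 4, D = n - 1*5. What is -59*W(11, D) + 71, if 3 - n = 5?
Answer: -342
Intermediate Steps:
n = -2 (n = 3 - 1*5 = 3 - 5 = -2)
D = -7 (D = -2 - 1*5 = -2 - 5 = -7)
x = -2
W(z, E) = -7 - 2*E (W(z, E) = (-2 - (E + 5)) - E = (-2 - (5 + E)) - E = (-2 + (-5 - E)) - E = (-7 - E) - E = -7 - 2*E)
-59*W(11, D) + 71 = -59*(-7 - 2*(-7)) + 71 = -59*(-7 + 14) + 71 = -59*7 + 71 = -413 + 71 = -342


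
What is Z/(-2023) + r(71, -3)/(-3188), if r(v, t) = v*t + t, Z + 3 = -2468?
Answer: 296947/230333 ≈ 1.2892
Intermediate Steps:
Z = -2471 (Z = -3 - 2468 = -2471)
r(v, t) = t + t*v (r(v, t) = t*v + t = t + t*v)
Z/(-2023) + r(71, -3)/(-3188) = -2471/(-2023) - 3*(1 + 71)/(-3188) = -2471*(-1/2023) - 3*72*(-1/3188) = 353/289 - 216*(-1/3188) = 353/289 + 54/797 = 296947/230333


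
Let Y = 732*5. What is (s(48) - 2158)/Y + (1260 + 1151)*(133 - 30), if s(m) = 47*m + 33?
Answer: 908898911/3660 ≈ 2.4833e+5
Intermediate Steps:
s(m) = 33 + 47*m
Y = 3660
(s(48) - 2158)/Y + (1260 + 1151)*(133 - 30) = ((33 + 47*48) - 2158)/3660 + (1260 + 1151)*(133 - 30) = ((33 + 2256) - 2158)*(1/3660) + 2411*103 = (2289 - 2158)*(1/3660) + 248333 = 131*(1/3660) + 248333 = 131/3660 + 248333 = 908898911/3660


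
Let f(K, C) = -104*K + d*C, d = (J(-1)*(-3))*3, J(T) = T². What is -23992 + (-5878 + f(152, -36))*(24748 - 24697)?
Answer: -1113454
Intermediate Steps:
d = -9 (d = ((-1)²*(-3))*3 = (1*(-3))*3 = -3*3 = -9)
f(K, C) = -104*K - 9*C
-23992 + (-5878 + f(152, -36))*(24748 - 24697) = -23992 + (-5878 + (-104*152 - 9*(-36)))*(24748 - 24697) = -23992 + (-5878 + (-15808 + 324))*51 = -23992 + (-5878 - 15484)*51 = -23992 - 21362*51 = -23992 - 1089462 = -1113454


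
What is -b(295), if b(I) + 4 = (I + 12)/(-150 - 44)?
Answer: 1083/194 ≈ 5.5825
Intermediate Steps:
b(I) = -394/97 - I/194 (b(I) = -4 + (I + 12)/(-150 - 44) = -4 + (12 + I)/(-194) = -4 + (12 + I)*(-1/194) = -4 + (-6/97 - I/194) = -394/97 - I/194)
-b(295) = -(-394/97 - 1/194*295) = -(-394/97 - 295/194) = -1*(-1083/194) = 1083/194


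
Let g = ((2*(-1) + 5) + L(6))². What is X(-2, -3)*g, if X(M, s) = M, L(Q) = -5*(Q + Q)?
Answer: -6498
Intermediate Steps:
L(Q) = -10*Q
g = 3249 (g = ((2*(-1) + 5) - 10*6)² = ((-2 + 5) - 60)² = (3 - 60)² = (-57)² = 3249)
X(-2, -3)*g = -2*3249 = -6498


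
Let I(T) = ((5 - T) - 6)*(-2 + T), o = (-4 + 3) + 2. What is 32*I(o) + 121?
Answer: 185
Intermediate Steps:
o = 1 (o = -1 + 2 = 1)
I(T) = (-1 - T)*(-2 + T)
32*I(o) + 121 = 32*(2 + 1 - 1*1²) + 121 = 32*(2 + 1 - 1*1) + 121 = 32*(2 + 1 - 1) + 121 = 32*2 + 121 = 64 + 121 = 185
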